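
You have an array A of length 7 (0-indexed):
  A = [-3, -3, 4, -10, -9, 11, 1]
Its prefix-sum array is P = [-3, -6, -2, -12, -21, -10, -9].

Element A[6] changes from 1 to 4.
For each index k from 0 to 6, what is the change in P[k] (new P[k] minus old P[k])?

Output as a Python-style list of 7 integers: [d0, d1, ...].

Element change: A[6] 1 -> 4, delta = 3
For k < 6: P[k] unchanged, delta_P[k] = 0
For k >= 6: P[k] shifts by exactly 3
Delta array: [0, 0, 0, 0, 0, 0, 3]

Answer: [0, 0, 0, 0, 0, 0, 3]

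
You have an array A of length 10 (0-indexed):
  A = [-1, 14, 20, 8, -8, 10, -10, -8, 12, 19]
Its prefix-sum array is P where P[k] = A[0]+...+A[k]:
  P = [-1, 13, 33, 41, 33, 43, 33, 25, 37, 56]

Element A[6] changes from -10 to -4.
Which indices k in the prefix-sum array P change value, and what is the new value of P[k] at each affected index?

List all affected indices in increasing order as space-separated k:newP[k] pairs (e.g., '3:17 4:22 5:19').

Answer: 6:39 7:31 8:43 9:62

Derivation:
P[k] = A[0] + ... + A[k]
P[k] includes A[6] iff k >= 6
Affected indices: 6, 7, ..., 9; delta = 6
  P[6]: 33 + 6 = 39
  P[7]: 25 + 6 = 31
  P[8]: 37 + 6 = 43
  P[9]: 56 + 6 = 62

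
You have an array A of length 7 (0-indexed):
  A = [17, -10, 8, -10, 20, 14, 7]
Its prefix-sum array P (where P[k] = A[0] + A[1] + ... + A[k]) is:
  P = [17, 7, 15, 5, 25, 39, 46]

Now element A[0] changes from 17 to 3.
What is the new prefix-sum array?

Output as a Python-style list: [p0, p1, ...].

Change: A[0] 17 -> 3, delta = -14
P[k] for k < 0: unchanged (A[0] not included)
P[k] for k >= 0: shift by delta = -14
  P[0] = 17 + -14 = 3
  P[1] = 7 + -14 = -7
  P[2] = 15 + -14 = 1
  P[3] = 5 + -14 = -9
  P[4] = 25 + -14 = 11
  P[5] = 39 + -14 = 25
  P[6] = 46 + -14 = 32

Answer: [3, -7, 1, -9, 11, 25, 32]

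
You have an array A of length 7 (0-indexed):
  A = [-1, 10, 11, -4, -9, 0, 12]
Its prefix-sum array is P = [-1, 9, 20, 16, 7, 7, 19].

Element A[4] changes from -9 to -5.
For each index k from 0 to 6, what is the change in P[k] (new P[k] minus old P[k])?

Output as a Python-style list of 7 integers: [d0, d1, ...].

Element change: A[4] -9 -> -5, delta = 4
For k < 4: P[k] unchanged, delta_P[k] = 0
For k >= 4: P[k] shifts by exactly 4
Delta array: [0, 0, 0, 0, 4, 4, 4]

Answer: [0, 0, 0, 0, 4, 4, 4]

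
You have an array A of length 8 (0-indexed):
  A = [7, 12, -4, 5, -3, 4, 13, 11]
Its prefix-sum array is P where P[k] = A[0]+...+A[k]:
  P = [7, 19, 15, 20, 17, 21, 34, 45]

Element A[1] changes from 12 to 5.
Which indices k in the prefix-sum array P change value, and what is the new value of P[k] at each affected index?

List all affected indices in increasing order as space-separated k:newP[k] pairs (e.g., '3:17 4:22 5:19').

Answer: 1:12 2:8 3:13 4:10 5:14 6:27 7:38

Derivation:
P[k] = A[0] + ... + A[k]
P[k] includes A[1] iff k >= 1
Affected indices: 1, 2, ..., 7; delta = -7
  P[1]: 19 + -7 = 12
  P[2]: 15 + -7 = 8
  P[3]: 20 + -7 = 13
  P[4]: 17 + -7 = 10
  P[5]: 21 + -7 = 14
  P[6]: 34 + -7 = 27
  P[7]: 45 + -7 = 38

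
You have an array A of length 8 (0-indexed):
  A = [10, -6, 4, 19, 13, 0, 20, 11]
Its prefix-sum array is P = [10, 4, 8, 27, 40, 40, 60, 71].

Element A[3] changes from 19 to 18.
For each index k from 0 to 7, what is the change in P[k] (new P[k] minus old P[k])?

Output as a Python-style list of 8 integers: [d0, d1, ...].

Answer: [0, 0, 0, -1, -1, -1, -1, -1]

Derivation:
Element change: A[3] 19 -> 18, delta = -1
For k < 3: P[k] unchanged, delta_P[k] = 0
For k >= 3: P[k] shifts by exactly -1
Delta array: [0, 0, 0, -1, -1, -1, -1, -1]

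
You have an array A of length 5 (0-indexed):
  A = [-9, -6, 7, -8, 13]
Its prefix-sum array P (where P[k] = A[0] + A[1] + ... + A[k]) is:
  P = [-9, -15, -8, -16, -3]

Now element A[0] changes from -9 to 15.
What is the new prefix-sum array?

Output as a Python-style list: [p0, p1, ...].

Change: A[0] -9 -> 15, delta = 24
P[k] for k < 0: unchanged (A[0] not included)
P[k] for k >= 0: shift by delta = 24
  P[0] = -9 + 24 = 15
  P[1] = -15 + 24 = 9
  P[2] = -8 + 24 = 16
  P[3] = -16 + 24 = 8
  P[4] = -3 + 24 = 21

Answer: [15, 9, 16, 8, 21]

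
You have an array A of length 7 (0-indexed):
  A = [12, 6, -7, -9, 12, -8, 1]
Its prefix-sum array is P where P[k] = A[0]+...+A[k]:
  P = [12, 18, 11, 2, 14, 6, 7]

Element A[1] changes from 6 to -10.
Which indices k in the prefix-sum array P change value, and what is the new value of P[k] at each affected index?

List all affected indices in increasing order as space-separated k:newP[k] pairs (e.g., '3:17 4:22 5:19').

Answer: 1:2 2:-5 3:-14 4:-2 5:-10 6:-9

Derivation:
P[k] = A[0] + ... + A[k]
P[k] includes A[1] iff k >= 1
Affected indices: 1, 2, ..., 6; delta = -16
  P[1]: 18 + -16 = 2
  P[2]: 11 + -16 = -5
  P[3]: 2 + -16 = -14
  P[4]: 14 + -16 = -2
  P[5]: 6 + -16 = -10
  P[6]: 7 + -16 = -9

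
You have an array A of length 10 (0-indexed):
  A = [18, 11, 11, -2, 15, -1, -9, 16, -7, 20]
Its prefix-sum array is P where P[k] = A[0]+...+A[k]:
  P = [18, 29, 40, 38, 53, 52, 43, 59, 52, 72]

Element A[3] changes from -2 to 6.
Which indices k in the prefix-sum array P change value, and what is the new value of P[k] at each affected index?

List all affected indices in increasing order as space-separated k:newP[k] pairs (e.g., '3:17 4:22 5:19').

P[k] = A[0] + ... + A[k]
P[k] includes A[3] iff k >= 3
Affected indices: 3, 4, ..., 9; delta = 8
  P[3]: 38 + 8 = 46
  P[4]: 53 + 8 = 61
  P[5]: 52 + 8 = 60
  P[6]: 43 + 8 = 51
  P[7]: 59 + 8 = 67
  P[8]: 52 + 8 = 60
  P[9]: 72 + 8 = 80

Answer: 3:46 4:61 5:60 6:51 7:67 8:60 9:80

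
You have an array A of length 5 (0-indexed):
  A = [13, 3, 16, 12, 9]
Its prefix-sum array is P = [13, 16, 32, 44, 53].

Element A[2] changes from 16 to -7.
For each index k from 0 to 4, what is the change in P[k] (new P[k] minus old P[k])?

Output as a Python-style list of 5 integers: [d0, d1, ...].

Answer: [0, 0, -23, -23, -23]

Derivation:
Element change: A[2] 16 -> -7, delta = -23
For k < 2: P[k] unchanged, delta_P[k] = 0
For k >= 2: P[k] shifts by exactly -23
Delta array: [0, 0, -23, -23, -23]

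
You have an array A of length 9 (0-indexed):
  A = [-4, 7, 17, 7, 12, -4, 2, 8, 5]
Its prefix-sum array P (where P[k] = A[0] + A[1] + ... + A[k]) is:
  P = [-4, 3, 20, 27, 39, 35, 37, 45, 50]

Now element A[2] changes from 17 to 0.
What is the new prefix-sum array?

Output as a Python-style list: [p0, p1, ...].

Change: A[2] 17 -> 0, delta = -17
P[k] for k < 2: unchanged (A[2] not included)
P[k] for k >= 2: shift by delta = -17
  P[0] = -4 + 0 = -4
  P[1] = 3 + 0 = 3
  P[2] = 20 + -17 = 3
  P[3] = 27 + -17 = 10
  P[4] = 39 + -17 = 22
  P[5] = 35 + -17 = 18
  P[6] = 37 + -17 = 20
  P[7] = 45 + -17 = 28
  P[8] = 50 + -17 = 33

Answer: [-4, 3, 3, 10, 22, 18, 20, 28, 33]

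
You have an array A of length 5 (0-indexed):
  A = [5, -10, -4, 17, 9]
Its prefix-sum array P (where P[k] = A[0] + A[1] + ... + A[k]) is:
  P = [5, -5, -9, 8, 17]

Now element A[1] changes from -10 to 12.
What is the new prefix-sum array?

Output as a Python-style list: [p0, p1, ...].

Change: A[1] -10 -> 12, delta = 22
P[k] for k < 1: unchanged (A[1] not included)
P[k] for k >= 1: shift by delta = 22
  P[0] = 5 + 0 = 5
  P[1] = -5 + 22 = 17
  P[2] = -9 + 22 = 13
  P[3] = 8 + 22 = 30
  P[4] = 17 + 22 = 39

Answer: [5, 17, 13, 30, 39]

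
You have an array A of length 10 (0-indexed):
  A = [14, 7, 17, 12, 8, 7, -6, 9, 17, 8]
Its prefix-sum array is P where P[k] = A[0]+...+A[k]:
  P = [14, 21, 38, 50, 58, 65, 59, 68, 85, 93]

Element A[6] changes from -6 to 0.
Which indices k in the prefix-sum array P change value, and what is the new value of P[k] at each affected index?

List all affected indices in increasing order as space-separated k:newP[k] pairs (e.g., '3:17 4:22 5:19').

P[k] = A[0] + ... + A[k]
P[k] includes A[6] iff k >= 6
Affected indices: 6, 7, ..., 9; delta = 6
  P[6]: 59 + 6 = 65
  P[7]: 68 + 6 = 74
  P[8]: 85 + 6 = 91
  P[9]: 93 + 6 = 99

Answer: 6:65 7:74 8:91 9:99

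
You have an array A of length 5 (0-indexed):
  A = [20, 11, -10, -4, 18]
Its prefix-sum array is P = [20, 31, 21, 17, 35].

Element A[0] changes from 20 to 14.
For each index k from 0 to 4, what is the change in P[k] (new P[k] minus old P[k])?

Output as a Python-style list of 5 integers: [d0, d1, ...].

Element change: A[0] 20 -> 14, delta = -6
For k < 0: P[k] unchanged, delta_P[k] = 0
For k >= 0: P[k] shifts by exactly -6
Delta array: [-6, -6, -6, -6, -6]

Answer: [-6, -6, -6, -6, -6]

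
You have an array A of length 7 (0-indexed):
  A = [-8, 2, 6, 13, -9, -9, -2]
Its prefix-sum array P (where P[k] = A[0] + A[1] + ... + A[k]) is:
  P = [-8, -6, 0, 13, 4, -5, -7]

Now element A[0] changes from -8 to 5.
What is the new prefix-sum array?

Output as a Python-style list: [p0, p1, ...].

Change: A[0] -8 -> 5, delta = 13
P[k] for k < 0: unchanged (A[0] not included)
P[k] for k >= 0: shift by delta = 13
  P[0] = -8 + 13 = 5
  P[1] = -6 + 13 = 7
  P[2] = 0 + 13 = 13
  P[3] = 13 + 13 = 26
  P[4] = 4 + 13 = 17
  P[5] = -5 + 13 = 8
  P[6] = -7 + 13 = 6

Answer: [5, 7, 13, 26, 17, 8, 6]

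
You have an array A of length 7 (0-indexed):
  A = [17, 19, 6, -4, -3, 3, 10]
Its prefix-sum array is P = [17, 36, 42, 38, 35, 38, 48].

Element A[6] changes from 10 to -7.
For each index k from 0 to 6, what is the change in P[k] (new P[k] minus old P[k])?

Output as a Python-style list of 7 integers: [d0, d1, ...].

Answer: [0, 0, 0, 0, 0, 0, -17]

Derivation:
Element change: A[6] 10 -> -7, delta = -17
For k < 6: P[k] unchanged, delta_P[k] = 0
For k >= 6: P[k] shifts by exactly -17
Delta array: [0, 0, 0, 0, 0, 0, -17]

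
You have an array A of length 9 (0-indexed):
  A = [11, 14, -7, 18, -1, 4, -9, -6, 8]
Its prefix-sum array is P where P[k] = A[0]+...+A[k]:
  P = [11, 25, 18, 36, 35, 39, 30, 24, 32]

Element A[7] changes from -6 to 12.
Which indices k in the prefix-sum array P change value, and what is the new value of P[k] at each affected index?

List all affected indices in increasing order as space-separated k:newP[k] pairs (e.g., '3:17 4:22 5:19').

P[k] = A[0] + ... + A[k]
P[k] includes A[7] iff k >= 7
Affected indices: 7, 8, ..., 8; delta = 18
  P[7]: 24 + 18 = 42
  P[8]: 32 + 18 = 50

Answer: 7:42 8:50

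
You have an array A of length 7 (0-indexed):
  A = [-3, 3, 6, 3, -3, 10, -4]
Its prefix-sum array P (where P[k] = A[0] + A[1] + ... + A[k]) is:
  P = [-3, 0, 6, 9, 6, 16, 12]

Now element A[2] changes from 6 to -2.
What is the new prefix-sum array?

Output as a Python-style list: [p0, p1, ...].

Change: A[2] 6 -> -2, delta = -8
P[k] for k < 2: unchanged (A[2] not included)
P[k] for k >= 2: shift by delta = -8
  P[0] = -3 + 0 = -3
  P[1] = 0 + 0 = 0
  P[2] = 6 + -8 = -2
  P[3] = 9 + -8 = 1
  P[4] = 6 + -8 = -2
  P[5] = 16 + -8 = 8
  P[6] = 12 + -8 = 4

Answer: [-3, 0, -2, 1, -2, 8, 4]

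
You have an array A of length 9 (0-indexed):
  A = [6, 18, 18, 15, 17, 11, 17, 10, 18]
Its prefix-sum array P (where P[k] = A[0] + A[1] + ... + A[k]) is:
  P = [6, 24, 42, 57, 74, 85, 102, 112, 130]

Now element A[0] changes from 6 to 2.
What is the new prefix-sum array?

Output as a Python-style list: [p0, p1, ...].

Answer: [2, 20, 38, 53, 70, 81, 98, 108, 126]

Derivation:
Change: A[0] 6 -> 2, delta = -4
P[k] for k < 0: unchanged (A[0] not included)
P[k] for k >= 0: shift by delta = -4
  P[0] = 6 + -4 = 2
  P[1] = 24 + -4 = 20
  P[2] = 42 + -4 = 38
  P[3] = 57 + -4 = 53
  P[4] = 74 + -4 = 70
  P[5] = 85 + -4 = 81
  P[6] = 102 + -4 = 98
  P[7] = 112 + -4 = 108
  P[8] = 130 + -4 = 126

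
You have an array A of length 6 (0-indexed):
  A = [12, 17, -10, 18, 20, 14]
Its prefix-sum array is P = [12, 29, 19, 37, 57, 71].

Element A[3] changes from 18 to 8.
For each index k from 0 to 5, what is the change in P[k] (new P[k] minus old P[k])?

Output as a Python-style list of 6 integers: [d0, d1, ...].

Answer: [0, 0, 0, -10, -10, -10]

Derivation:
Element change: A[3] 18 -> 8, delta = -10
For k < 3: P[k] unchanged, delta_P[k] = 0
For k >= 3: P[k] shifts by exactly -10
Delta array: [0, 0, 0, -10, -10, -10]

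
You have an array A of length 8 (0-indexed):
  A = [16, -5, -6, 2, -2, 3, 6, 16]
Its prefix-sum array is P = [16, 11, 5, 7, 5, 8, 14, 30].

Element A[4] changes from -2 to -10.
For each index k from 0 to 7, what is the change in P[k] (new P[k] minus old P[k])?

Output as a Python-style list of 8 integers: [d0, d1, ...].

Answer: [0, 0, 0, 0, -8, -8, -8, -8]

Derivation:
Element change: A[4] -2 -> -10, delta = -8
For k < 4: P[k] unchanged, delta_P[k] = 0
For k >= 4: P[k] shifts by exactly -8
Delta array: [0, 0, 0, 0, -8, -8, -8, -8]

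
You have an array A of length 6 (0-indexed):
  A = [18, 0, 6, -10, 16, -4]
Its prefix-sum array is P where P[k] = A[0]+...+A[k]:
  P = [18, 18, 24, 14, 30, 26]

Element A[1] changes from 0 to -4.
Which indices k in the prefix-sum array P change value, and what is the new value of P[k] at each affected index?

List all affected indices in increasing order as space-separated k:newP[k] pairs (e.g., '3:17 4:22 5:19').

Answer: 1:14 2:20 3:10 4:26 5:22

Derivation:
P[k] = A[0] + ... + A[k]
P[k] includes A[1] iff k >= 1
Affected indices: 1, 2, ..., 5; delta = -4
  P[1]: 18 + -4 = 14
  P[2]: 24 + -4 = 20
  P[3]: 14 + -4 = 10
  P[4]: 30 + -4 = 26
  P[5]: 26 + -4 = 22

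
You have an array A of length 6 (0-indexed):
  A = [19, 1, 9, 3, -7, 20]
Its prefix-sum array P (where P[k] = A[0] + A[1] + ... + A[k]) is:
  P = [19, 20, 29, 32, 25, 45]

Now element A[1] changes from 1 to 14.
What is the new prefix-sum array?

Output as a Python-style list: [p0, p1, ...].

Answer: [19, 33, 42, 45, 38, 58]

Derivation:
Change: A[1] 1 -> 14, delta = 13
P[k] for k < 1: unchanged (A[1] not included)
P[k] for k >= 1: shift by delta = 13
  P[0] = 19 + 0 = 19
  P[1] = 20 + 13 = 33
  P[2] = 29 + 13 = 42
  P[3] = 32 + 13 = 45
  P[4] = 25 + 13 = 38
  P[5] = 45 + 13 = 58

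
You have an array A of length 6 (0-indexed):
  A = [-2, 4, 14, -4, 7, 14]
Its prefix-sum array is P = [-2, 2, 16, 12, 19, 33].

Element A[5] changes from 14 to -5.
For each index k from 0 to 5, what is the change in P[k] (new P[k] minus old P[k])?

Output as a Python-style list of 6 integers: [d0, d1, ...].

Answer: [0, 0, 0, 0, 0, -19]

Derivation:
Element change: A[5] 14 -> -5, delta = -19
For k < 5: P[k] unchanged, delta_P[k] = 0
For k >= 5: P[k] shifts by exactly -19
Delta array: [0, 0, 0, 0, 0, -19]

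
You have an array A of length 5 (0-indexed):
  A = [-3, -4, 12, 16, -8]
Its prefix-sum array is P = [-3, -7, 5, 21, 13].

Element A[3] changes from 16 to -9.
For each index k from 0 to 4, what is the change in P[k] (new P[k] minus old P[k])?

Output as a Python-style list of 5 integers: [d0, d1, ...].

Element change: A[3] 16 -> -9, delta = -25
For k < 3: P[k] unchanged, delta_P[k] = 0
For k >= 3: P[k] shifts by exactly -25
Delta array: [0, 0, 0, -25, -25]

Answer: [0, 0, 0, -25, -25]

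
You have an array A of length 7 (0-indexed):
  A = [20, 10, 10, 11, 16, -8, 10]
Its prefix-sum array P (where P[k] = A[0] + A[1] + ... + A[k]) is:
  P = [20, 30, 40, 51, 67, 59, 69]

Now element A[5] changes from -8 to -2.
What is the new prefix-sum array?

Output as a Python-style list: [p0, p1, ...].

Change: A[5] -8 -> -2, delta = 6
P[k] for k < 5: unchanged (A[5] not included)
P[k] for k >= 5: shift by delta = 6
  P[0] = 20 + 0 = 20
  P[1] = 30 + 0 = 30
  P[2] = 40 + 0 = 40
  P[3] = 51 + 0 = 51
  P[4] = 67 + 0 = 67
  P[5] = 59 + 6 = 65
  P[6] = 69 + 6 = 75

Answer: [20, 30, 40, 51, 67, 65, 75]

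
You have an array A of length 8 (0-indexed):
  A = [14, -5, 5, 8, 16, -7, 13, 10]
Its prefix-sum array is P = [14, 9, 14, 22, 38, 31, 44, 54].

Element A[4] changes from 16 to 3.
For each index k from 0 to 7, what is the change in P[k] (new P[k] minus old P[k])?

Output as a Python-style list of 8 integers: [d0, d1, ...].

Answer: [0, 0, 0, 0, -13, -13, -13, -13]

Derivation:
Element change: A[4] 16 -> 3, delta = -13
For k < 4: P[k] unchanged, delta_P[k] = 0
For k >= 4: P[k] shifts by exactly -13
Delta array: [0, 0, 0, 0, -13, -13, -13, -13]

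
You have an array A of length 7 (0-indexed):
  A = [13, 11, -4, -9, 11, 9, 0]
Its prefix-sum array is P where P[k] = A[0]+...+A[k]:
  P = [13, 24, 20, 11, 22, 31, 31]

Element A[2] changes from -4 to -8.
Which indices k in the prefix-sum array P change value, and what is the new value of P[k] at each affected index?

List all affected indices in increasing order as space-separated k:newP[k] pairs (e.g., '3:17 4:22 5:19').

Answer: 2:16 3:7 4:18 5:27 6:27

Derivation:
P[k] = A[0] + ... + A[k]
P[k] includes A[2] iff k >= 2
Affected indices: 2, 3, ..., 6; delta = -4
  P[2]: 20 + -4 = 16
  P[3]: 11 + -4 = 7
  P[4]: 22 + -4 = 18
  P[5]: 31 + -4 = 27
  P[6]: 31 + -4 = 27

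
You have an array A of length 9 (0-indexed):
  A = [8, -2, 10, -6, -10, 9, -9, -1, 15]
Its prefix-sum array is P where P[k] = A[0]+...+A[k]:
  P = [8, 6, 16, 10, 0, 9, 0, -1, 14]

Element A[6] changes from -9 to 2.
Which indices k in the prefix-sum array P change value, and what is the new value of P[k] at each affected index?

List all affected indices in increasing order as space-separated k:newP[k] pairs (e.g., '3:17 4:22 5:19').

Answer: 6:11 7:10 8:25

Derivation:
P[k] = A[0] + ... + A[k]
P[k] includes A[6] iff k >= 6
Affected indices: 6, 7, ..., 8; delta = 11
  P[6]: 0 + 11 = 11
  P[7]: -1 + 11 = 10
  P[8]: 14 + 11 = 25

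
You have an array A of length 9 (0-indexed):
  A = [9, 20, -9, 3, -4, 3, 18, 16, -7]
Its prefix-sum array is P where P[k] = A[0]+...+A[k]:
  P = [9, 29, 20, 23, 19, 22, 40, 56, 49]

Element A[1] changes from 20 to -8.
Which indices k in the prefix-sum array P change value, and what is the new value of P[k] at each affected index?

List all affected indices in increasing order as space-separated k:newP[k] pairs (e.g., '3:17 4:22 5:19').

P[k] = A[0] + ... + A[k]
P[k] includes A[1] iff k >= 1
Affected indices: 1, 2, ..., 8; delta = -28
  P[1]: 29 + -28 = 1
  P[2]: 20 + -28 = -8
  P[3]: 23 + -28 = -5
  P[4]: 19 + -28 = -9
  P[5]: 22 + -28 = -6
  P[6]: 40 + -28 = 12
  P[7]: 56 + -28 = 28
  P[8]: 49 + -28 = 21

Answer: 1:1 2:-8 3:-5 4:-9 5:-6 6:12 7:28 8:21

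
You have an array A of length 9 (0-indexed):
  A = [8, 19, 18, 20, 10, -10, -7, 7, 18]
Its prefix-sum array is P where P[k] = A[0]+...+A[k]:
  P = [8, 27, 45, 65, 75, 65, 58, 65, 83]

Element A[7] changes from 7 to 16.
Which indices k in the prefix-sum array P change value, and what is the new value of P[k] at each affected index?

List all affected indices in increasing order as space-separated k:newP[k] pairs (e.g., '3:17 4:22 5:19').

P[k] = A[0] + ... + A[k]
P[k] includes A[7] iff k >= 7
Affected indices: 7, 8, ..., 8; delta = 9
  P[7]: 65 + 9 = 74
  P[8]: 83 + 9 = 92

Answer: 7:74 8:92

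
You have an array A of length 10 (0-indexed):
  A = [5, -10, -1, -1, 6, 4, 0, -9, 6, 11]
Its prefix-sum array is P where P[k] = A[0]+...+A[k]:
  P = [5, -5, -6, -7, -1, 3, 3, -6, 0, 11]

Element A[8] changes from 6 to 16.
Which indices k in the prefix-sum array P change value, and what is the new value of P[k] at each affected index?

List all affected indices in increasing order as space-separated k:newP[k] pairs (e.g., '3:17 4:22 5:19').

P[k] = A[0] + ... + A[k]
P[k] includes A[8] iff k >= 8
Affected indices: 8, 9, ..., 9; delta = 10
  P[8]: 0 + 10 = 10
  P[9]: 11 + 10 = 21

Answer: 8:10 9:21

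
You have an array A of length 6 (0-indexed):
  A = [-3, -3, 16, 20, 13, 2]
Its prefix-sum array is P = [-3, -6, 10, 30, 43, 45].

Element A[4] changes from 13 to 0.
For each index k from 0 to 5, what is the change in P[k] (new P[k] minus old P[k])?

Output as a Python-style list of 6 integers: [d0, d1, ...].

Answer: [0, 0, 0, 0, -13, -13]

Derivation:
Element change: A[4] 13 -> 0, delta = -13
For k < 4: P[k] unchanged, delta_P[k] = 0
For k >= 4: P[k] shifts by exactly -13
Delta array: [0, 0, 0, 0, -13, -13]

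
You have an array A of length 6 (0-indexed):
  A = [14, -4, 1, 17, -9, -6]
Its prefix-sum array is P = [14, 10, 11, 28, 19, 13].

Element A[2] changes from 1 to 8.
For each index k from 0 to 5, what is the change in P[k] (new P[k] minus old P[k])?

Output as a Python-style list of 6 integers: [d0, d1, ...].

Answer: [0, 0, 7, 7, 7, 7]

Derivation:
Element change: A[2] 1 -> 8, delta = 7
For k < 2: P[k] unchanged, delta_P[k] = 0
For k >= 2: P[k] shifts by exactly 7
Delta array: [0, 0, 7, 7, 7, 7]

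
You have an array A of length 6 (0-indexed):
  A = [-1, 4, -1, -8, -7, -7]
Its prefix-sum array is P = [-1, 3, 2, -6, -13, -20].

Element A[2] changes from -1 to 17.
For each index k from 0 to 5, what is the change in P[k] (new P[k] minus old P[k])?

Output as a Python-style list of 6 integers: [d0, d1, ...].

Element change: A[2] -1 -> 17, delta = 18
For k < 2: P[k] unchanged, delta_P[k] = 0
For k >= 2: P[k] shifts by exactly 18
Delta array: [0, 0, 18, 18, 18, 18]

Answer: [0, 0, 18, 18, 18, 18]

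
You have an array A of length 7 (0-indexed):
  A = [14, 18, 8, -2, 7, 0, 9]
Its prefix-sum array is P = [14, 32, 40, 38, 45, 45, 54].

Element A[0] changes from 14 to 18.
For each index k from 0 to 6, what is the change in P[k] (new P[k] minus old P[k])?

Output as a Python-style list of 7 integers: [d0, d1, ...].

Element change: A[0] 14 -> 18, delta = 4
For k < 0: P[k] unchanged, delta_P[k] = 0
For k >= 0: P[k] shifts by exactly 4
Delta array: [4, 4, 4, 4, 4, 4, 4]

Answer: [4, 4, 4, 4, 4, 4, 4]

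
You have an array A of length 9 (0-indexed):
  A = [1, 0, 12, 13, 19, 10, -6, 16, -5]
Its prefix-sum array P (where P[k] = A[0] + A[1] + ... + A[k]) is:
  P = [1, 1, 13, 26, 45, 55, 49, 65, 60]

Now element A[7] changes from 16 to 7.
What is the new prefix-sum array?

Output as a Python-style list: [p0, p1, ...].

Answer: [1, 1, 13, 26, 45, 55, 49, 56, 51]

Derivation:
Change: A[7] 16 -> 7, delta = -9
P[k] for k < 7: unchanged (A[7] not included)
P[k] for k >= 7: shift by delta = -9
  P[0] = 1 + 0 = 1
  P[1] = 1 + 0 = 1
  P[2] = 13 + 0 = 13
  P[3] = 26 + 0 = 26
  P[4] = 45 + 0 = 45
  P[5] = 55 + 0 = 55
  P[6] = 49 + 0 = 49
  P[7] = 65 + -9 = 56
  P[8] = 60 + -9 = 51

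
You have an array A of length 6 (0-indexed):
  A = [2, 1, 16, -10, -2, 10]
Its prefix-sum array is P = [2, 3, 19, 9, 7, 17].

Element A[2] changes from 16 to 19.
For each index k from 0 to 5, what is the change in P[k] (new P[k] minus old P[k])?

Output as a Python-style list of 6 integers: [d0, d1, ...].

Answer: [0, 0, 3, 3, 3, 3]

Derivation:
Element change: A[2] 16 -> 19, delta = 3
For k < 2: P[k] unchanged, delta_P[k] = 0
For k >= 2: P[k] shifts by exactly 3
Delta array: [0, 0, 3, 3, 3, 3]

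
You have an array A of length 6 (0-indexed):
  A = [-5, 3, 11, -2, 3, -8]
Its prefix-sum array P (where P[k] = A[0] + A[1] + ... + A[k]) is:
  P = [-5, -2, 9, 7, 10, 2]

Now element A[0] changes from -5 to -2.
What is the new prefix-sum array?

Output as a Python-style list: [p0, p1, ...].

Change: A[0] -5 -> -2, delta = 3
P[k] for k < 0: unchanged (A[0] not included)
P[k] for k >= 0: shift by delta = 3
  P[0] = -5 + 3 = -2
  P[1] = -2 + 3 = 1
  P[2] = 9 + 3 = 12
  P[3] = 7 + 3 = 10
  P[4] = 10 + 3 = 13
  P[5] = 2 + 3 = 5

Answer: [-2, 1, 12, 10, 13, 5]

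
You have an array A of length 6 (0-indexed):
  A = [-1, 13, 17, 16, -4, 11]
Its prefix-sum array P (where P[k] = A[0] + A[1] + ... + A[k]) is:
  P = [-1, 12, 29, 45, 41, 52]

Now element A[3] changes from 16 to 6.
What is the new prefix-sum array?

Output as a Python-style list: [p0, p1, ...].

Change: A[3] 16 -> 6, delta = -10
P[k] for k < 3: unchanged (A[3] not included)
P[k] for k >= 3: shift by delta = -10
  P[0] = -1 + 0 = -1
  P[1] = 12 + 0 = 12
  P[2] = 29 + 0 = 29
  P[3] = 45 + -10 = 35
  P[4] = 41 + -10 = 31
  P[5] = 52 + -10 = 42

Answer: [-1, 12, 29, 35, 31, 42]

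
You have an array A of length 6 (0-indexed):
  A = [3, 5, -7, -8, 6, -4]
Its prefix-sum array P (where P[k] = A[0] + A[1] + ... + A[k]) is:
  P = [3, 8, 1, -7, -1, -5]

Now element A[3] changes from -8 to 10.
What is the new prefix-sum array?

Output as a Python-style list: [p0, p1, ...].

Answer: [3, 8, 1, 11, 17, 13]

Derivation:
Change: A[3] -8 -> 10, delta = 18
P[k] for k < 3: unchanged (A[3] not included)
P[k] for k >= 3: shift by delta = 18
  P[0] = 3 + 0 = 3
  P[1] = 8 + 0 = 8
  P[2] = 1 + 0 = 1
  P[3] = -7 + 18 = 11
  P[4] = -1 + 18 = 17
  P[5] = -5 + 18 = 13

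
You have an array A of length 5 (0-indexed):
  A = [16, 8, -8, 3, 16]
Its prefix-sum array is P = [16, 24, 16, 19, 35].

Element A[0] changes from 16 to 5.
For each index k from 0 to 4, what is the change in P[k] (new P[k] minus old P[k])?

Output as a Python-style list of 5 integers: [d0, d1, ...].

Element change: A[0] 16 -> 5, delta = -11
For k < 0: P[k] unchanged, delta_P[k] = 0
For k >= 0: P[k] shifts by exactly -11
Delta array: [-11, -11, -11, -11, -11]

Answer: [-11, -11, -11, -11, -11]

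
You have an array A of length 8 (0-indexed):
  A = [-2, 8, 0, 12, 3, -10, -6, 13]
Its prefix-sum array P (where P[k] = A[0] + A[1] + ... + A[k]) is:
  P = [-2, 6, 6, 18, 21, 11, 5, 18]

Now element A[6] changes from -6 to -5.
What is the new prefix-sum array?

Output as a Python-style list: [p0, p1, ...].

Answer: [-2, 6, 6, 18, 21, 11, 6, 19]

Derivation:
Change: A[6] -6 -> -5, delta = 1
P[k] for k < 6: unchanged (A[6] not included)
P[k] for k >= 6: shift by delta = 1
  P[0] = -2 + 0 = -2
  P[1] = 6 + 0 = 6
  P[2] = 6 + 0 = 6
  P[3] = 18 + 0 = 18
  P[4] = 21 + 0 = 21
  P[5] = 11 + 0 = 11
  P[6] = 5 + 1 = 6
  P[7] = 18 + 1 = 19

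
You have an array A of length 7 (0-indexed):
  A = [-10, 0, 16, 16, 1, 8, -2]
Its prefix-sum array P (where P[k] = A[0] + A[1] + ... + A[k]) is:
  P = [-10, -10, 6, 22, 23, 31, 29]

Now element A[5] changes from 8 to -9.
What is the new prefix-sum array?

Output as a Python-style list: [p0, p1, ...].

Answer: [-10, -10, 6, 22, 23, 14, 12]

Derivation:
Change: A[5] 8 -> -9, delta = -17
P[k] for k < 5: unchanged (A[5] not included)
P[k] for k >= 5: shift by delta = -17
  P[0] = -10 + 0 = -10
  P[1] = -10 + 0 = -10
  P[2] = 6 + 0 = 6
  P[3] = 22 + 0 = 22
  P[4] = 23 + 0 = 23
  P[5] = 31 + -17 = 14
  P[6] = 29 + -17 = 12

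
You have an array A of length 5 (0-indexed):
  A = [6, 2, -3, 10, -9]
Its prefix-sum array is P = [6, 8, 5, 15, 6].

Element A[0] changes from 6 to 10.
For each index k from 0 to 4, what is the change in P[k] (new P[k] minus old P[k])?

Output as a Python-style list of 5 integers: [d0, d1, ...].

Element change: A[0] 6 -> 10, delta = 4
For k < 0: P[k] unchanged, delta_P[k] = 0
For k >= 0: P[k] shifts by exactly 4
Delta array: [4, 4, 4, 4, 4]

Answer: [4, 4, 4, 4, 4]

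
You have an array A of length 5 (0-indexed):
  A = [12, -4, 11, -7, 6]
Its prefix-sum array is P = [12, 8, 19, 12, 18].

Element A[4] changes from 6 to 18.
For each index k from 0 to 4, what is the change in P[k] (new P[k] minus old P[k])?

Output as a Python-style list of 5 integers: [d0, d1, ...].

Answer: [0, 0, 0, 0, 12]

Derivation:
Element change: A[4] 6 -> 18, delta = 12
For k < 4: P[k] unchanged, delta_P[k] = 0
For k >= 4: P[k] shifts by exactly 12
Delta array: [0, 0, 0, 0, 12]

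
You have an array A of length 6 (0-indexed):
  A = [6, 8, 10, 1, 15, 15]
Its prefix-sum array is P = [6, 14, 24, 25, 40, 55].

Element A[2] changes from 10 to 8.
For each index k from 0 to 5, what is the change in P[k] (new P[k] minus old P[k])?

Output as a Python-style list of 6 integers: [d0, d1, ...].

Answer: [0, 0, -2, -2, -2, -2]

Derivation:
Element change: A[2] 10 -> 8, delta = -2
For k < 2: P[k] unchanged, delta_P[k] = 0
For k >= 2: P[k] shifts by exactly -2
Delta array: [0, 0, -2, -2, -2, -2]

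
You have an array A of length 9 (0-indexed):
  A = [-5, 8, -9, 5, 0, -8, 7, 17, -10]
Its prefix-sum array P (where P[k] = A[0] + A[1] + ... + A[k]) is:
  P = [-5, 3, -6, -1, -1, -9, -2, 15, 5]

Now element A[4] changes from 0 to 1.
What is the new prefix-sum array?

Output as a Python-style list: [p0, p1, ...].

Change: A[4] 0 -> 1, delta = 1
P[k] for k < 4: unchanged (A[4] not included)
P[k] for k >= 4: shift by delta = 1
  P[0] = -5 + 0 = -5
  P[1] = 3 + 0 = 3
  P[2] = -6 + 0 = -6
  P[3] = -1 + 0 = -1
  P[4] = -1 + 1 = 0
  P[5] = -9 + 1 = -8
  P[6] = -2 + 1 = -1
  P[7] = 15 + 1 = 16
  P[8] = 5 + 1 = 6

Answer: [-5, 3, -6, -1, 0, -8, -1, 16, 6]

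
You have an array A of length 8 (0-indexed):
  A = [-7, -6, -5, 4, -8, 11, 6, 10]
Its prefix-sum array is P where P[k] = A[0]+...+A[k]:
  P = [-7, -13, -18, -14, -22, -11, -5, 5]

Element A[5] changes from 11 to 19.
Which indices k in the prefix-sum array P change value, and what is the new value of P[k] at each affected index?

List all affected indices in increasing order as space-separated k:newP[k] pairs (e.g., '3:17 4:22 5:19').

Answer: 5:-3 6:3 7:13

Derivation:
P[k] = A[0] + ... + A[k]
P[k] includes A[5] iff k >= 5
Affected indices: 5, 6, ..., 7; delta = 8
  P[5]: -11 + 8 = -3
  P[6]: -5 + 8 = 3
  P[7]: 5 + 8 = 13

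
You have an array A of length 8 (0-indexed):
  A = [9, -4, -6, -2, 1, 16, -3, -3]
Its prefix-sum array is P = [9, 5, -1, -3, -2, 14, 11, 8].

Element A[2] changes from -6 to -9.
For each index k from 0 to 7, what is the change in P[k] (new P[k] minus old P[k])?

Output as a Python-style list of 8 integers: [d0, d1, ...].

Answer: [0, 0, -3, -3, -3, -3, -3, -3]

Derivation:
Element change: A[2] -6 -> -9, delta = -3
For k < 2: P[k] unchanged, delta_P[k] = 0
For k >= 2: P[k] shifts by exactly -3
Delta array: [0, 0, -3, -3, -3, -3, -3, -3]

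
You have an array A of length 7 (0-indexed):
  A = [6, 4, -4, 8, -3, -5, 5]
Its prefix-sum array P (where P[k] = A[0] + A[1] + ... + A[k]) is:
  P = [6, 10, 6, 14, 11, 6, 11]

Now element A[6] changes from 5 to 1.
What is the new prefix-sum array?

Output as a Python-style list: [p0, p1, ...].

Change: A[6] 5 -> 1, delta = -4
P[k] for k < 6: unchanged (A[6] not included)
P[k] for k >= 6: shift by delta = -4
  P[0] = 6 + 0 = 6
  P[1] = 10 + 0 = 10
  P[2] = 6 + 0 = 6
  P[3] = 14 + 0 = 14
  P[4] = 11 + 0 = 11
  P[5] = 6 + 0 = 6
  P[6] = 11 + -4 = 7

Answer: [6, 10, 6, 14, 11, 6, 7]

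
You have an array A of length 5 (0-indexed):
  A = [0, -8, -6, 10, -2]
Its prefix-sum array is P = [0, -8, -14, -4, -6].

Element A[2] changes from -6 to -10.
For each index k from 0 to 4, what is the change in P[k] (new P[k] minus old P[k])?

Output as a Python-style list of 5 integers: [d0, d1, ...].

Element change: A[2] -6 -> -10, delta = -4
For k < 2: P[k] unchanged, delta_P[k] = 0
For k >= 2: P[k] shifts by exactly -4
Delta array: [0, 0, -4, -4, -4]

Answer: [0, 0, -4, -4, -4]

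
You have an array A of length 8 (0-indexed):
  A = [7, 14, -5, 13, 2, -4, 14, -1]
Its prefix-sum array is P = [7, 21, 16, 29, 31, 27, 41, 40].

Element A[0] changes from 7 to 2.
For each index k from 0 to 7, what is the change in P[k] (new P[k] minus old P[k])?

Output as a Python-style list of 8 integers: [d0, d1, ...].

Element change: A[0] 7 -> 2, delta = -5
For k < 0: P[k] unchanged, delta_P[k] = 0
For k >= 0: P[k] shifts by exactly -5
Delta array: [-5, -5, -5, -5, -5, -5, -5, -5]

Answer: [-5, -5, -5, -5, -5, -5, -5, -5]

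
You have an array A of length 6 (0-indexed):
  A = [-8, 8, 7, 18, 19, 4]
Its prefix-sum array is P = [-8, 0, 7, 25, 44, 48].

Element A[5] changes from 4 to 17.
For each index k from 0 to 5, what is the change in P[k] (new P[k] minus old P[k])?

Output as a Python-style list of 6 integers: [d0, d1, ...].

Element change: A[5] 4 -> 17, delta = 13
For k < 5: P[k] unchanged, delta_P[k] = 0
For k >= 5: P[k] shifts by exactly 13
Delta array: [0, 0, 0, 0, 0, 13]

Answer: [0, 0, 0, 0, 0, 13]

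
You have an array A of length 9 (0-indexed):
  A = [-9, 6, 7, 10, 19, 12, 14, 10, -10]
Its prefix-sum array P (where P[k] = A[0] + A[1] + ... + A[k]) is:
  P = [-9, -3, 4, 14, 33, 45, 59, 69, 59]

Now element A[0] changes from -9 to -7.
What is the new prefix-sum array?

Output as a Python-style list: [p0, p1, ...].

Answer: [-7, -1, 6, 16, 35, 47, 61, 71, 61]

Derivation:
Change: A[0] -9 -> -7, delta = 2
P[k] for k < 0: unchanged (A[0] not included)
P[k] for k >= 0: shift by delta = 2
  P[0] = -9 + 2 = -7
  P[1] = -3 + 2 = -1
  P[2] = 4 + 2 = 6
  P[3] = 14 + 2 = 16
  P[4] = 33 + 2 = 35
  P[5] = 45 + 2 = 47
  P[6] = 59 + 2 = 61
  P[7] = 69 + 2 = 71
  P[8] = 59 + 2 = 61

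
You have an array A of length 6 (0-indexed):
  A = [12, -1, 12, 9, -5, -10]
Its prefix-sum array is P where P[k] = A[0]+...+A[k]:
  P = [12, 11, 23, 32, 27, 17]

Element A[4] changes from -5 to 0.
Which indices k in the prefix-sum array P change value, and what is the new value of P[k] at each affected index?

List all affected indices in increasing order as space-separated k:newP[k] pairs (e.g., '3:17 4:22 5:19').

Answer: 4:32 5:22

Derivation:
P[k] = A[0] + ... + A[k]
P[k] includes A[4] iff k >= 4
Affected indices: 4, 5, ..., 5; delta = 5
  P[4]: 27 + 5 = 32
  P[5]: 17 + 5 = 22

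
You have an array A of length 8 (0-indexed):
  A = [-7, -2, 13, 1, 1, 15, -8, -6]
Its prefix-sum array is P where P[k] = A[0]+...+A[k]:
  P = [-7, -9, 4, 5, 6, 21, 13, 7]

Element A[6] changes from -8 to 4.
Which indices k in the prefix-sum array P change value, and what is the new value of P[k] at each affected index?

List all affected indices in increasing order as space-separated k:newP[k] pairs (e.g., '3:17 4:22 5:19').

Answer: 6:25 7:19

Derivation:
P[k] = A[0] + ... + A[k]
P[k] includes A[6] iff k >= 6
Affected indices: 6, 7, ..., 7; delta = 12
  P[6]: 13 + 12 = 25
  P[7]: 7 + 12 = 19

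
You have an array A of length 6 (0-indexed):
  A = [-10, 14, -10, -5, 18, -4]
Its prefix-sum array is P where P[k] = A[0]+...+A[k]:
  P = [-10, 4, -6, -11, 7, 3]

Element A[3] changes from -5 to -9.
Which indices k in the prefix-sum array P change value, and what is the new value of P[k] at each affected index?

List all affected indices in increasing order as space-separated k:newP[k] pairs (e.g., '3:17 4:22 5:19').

Answer: 3:-15 4:3 5:-1

Derivation:
P[k] = A[0] + ... + A[k]
P[k] includes A[3] iff k >= 3
Affected indices: 3, 4, ..., 5; delta = -4
  P[3]: -11 + -4 = -15
  P[4]: 7 + -4 = 3
  P[5]: 3 + -4 = -1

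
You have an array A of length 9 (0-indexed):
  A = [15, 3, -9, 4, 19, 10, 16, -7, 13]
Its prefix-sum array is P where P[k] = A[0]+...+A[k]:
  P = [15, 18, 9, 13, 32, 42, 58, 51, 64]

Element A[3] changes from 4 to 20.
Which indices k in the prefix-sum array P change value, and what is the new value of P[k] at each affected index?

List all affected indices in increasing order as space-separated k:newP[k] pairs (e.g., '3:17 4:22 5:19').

P[k] = A[0] + ... + A[k]
P[k] includes A[3] iff k >= 3
Affected indices: 3, 4, ..., 8; delta = 16
  P[3]: 13 + 16 = 29
  P[4]: 32 + 16 = 48
  P[5]: 42 + 16 = 58
  P[6]: 58 + 16 = 74
  P[7]: 51 + 16 = 67
  P[8]: 64 + 16 = 80

Answer: 3:29 4:48 5:58 6:74 7:67 8:80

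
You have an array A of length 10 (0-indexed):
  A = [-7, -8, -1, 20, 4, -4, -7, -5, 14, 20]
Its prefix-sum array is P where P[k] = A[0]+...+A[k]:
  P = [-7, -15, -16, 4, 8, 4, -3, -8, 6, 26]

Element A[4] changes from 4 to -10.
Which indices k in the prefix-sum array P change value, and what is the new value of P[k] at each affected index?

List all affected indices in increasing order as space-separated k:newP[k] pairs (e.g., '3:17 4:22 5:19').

Answer: 4:-6 5:-10 6:-17 7:-22 8:-8 9:12

Derivation:
P[k] = A[0] + ... + A[k]
P[k] includes A[4] iff k >= 4
Affected indices: 4, 5, ..., 9; delta = -14
  P[4]: 8 + -14 = -6
  P[5]: 4 + -14 = -10
  P[6]: -3 + -14 = -17
  P[7]: -8 + -14 = -22
  P[8]: 6 + -14 = -8
  P[9]: 26 + -14 = 12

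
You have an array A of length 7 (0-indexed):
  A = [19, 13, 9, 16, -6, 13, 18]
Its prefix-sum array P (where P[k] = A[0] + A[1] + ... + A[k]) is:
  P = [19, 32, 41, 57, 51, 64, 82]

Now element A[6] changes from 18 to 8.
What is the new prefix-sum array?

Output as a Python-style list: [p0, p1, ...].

Change: A[6] 18 -> 8, delta = -10
P[k] for k < 6: unchanged (A[6] not included)
P[k] for k >= 6: shift by delta = -10
  P[0] = 19 + 0 = 19
  P[1] = 32 + 0 = 32
  P[2] = 41 + 0 = 41
  P[3] = 57 + 0 = 57
  P[4] = 51 + 0 = 51
  P[5] = 64 + 0 = 64
  P[6] = 82 + -10 = 72

Answer: [19, 32, 41, 57, 51, 64, 72]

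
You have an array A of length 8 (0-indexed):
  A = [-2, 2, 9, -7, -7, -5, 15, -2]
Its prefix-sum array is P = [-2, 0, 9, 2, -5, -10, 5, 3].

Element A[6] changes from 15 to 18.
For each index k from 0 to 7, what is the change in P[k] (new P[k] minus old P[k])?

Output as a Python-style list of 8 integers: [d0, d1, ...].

Answer: [0, 0, 0, 0, 0, 0, 3, 3]

Derivation:
Element change: A[6] 15 -> 18, delta = 3
For k < 6: P[k] unchanged, delta_P[k] = 0
For k >= 6: P[k] shifts by exactly 3
Delta array: [0, 0, 0, 0, 0, 0, 3, 3]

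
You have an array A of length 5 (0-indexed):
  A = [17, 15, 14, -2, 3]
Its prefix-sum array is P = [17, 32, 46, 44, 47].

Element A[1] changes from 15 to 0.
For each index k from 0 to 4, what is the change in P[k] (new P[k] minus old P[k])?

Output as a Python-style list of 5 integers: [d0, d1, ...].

Element change: A[1] 15 -> 0, delta = -15
For k < 1: P[k] unchanged, delta_P[k] = 0
For k >= 1: P[k] shifts by exactly -15
Delta array: [0, -15, -15, -15, -15]

Answer: [0, -15, -15, -15, -15]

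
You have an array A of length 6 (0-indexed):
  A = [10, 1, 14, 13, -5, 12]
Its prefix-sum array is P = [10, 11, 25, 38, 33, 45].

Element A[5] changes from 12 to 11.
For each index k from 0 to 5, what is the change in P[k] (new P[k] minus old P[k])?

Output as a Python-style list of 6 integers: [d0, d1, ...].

Answer: [0, 0, 0, 0, 0, -1]

Derivation:
Element change: A[5] 12 -> 11, delta = -1
For k < 5: P[k] unchanged, delta_P[k] = 0
For k >= 5: P[k] shifts by exactly -1
Delta array: [0, 0, 0, 0, 0, -1]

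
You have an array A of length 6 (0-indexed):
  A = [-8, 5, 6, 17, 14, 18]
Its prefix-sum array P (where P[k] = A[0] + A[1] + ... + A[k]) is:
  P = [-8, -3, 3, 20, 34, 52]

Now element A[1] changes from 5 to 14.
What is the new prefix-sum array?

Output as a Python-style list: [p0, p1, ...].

Answer: [-8, 6, 12, 29, 43, 61]

Derivation:
Change: A[1] 5 -> 14, delta = 9
P[k] for k < 1: unchanged (A[1] not included)
P[k] for k >= 1: shift by delta = 9
  P[0] = -8 + 0 = -8
  P[1] = -3 + 9 = 6
  P[2] = 3 + 9 = 12
  P[3] = 20 + 9 = 29
  P[4] = 34 + 9 = 43
  P[5] = 52 + 9 = 61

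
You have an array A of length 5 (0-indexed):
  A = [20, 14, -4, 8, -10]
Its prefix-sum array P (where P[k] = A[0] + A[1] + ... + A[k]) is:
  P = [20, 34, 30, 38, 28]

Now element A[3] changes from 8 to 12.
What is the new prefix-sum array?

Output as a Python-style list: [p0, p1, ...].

Answer: [20, 34, 30, 42, 32]

Derivation:
Change: A[3] 8 -> 12, delta = 4
P[k] for k < 3: unchanged (A[3] not included)
P[k] for k >= 3: shift by delta = 4
  P[0] = 20 + 0 = 20
  P[1] = 34 + 0 = 34
  P[2] = 30 + 0 = 30
  P[3] = 38 + 4 = 42
  P[4] = 28 + 4 = 32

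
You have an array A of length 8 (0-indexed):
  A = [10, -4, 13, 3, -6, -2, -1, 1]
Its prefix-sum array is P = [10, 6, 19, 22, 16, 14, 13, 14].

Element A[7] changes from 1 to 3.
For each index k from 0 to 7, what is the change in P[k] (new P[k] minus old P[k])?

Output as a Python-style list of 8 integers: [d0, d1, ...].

Answer: [0, 0, 0, 0, 0, 0, 0, 2]

Derivation:
Element change: A[7] 1 -> 3, delta = 2
For k < 7: P[k] unchanged, delta_P[k] = 0
For k >= 7: P[k] shifts by exactly 2
Delta array: [0, 0, 0, 0, 0, 0, 0, 2]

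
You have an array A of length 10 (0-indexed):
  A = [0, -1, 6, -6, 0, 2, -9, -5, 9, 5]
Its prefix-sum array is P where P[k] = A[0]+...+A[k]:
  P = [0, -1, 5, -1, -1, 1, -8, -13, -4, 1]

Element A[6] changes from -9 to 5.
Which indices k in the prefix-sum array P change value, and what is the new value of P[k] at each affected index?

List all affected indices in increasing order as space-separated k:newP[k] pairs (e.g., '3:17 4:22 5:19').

P[k] = A[0] + ... + A[k]
P[k] includes A[6] iff k >= 6
Affected indices: 6, 7, ..., 9; delta = 14
  P[6]: -8 + 14 = 6
  P[7]: -13 + 14 = 1
  P[8]: -4 + 14 = 10
  P[9]: 1 + 14 = 15

Answer: 6:6 7:1 8:10 9:15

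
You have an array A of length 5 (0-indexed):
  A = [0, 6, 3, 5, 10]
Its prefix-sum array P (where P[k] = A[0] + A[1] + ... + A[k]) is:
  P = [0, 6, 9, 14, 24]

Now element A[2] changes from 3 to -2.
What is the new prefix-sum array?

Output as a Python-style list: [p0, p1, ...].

Change: A[2] 3 -> -2, delta = -5
P[k] for k < 2: unchanged (A[2] not included)
P[k] for k >= 2: shift by delta = -5
  P[0] = 0 + 0 = 0
  P[1] = 6 + 0 = 6
  P[2] = 9 + -5 = 4
  P[3] = 14 + -5 = 9
  P[4] = 24 + -5 = 19

Answer: [0, 6, 4, 9, 19]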